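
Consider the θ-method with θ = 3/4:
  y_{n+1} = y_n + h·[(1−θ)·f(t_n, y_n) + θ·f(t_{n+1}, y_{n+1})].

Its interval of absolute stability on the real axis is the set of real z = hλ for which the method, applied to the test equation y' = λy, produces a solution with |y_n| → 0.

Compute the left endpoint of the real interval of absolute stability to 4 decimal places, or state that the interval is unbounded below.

interval (−∞, 0).

With y'=λy (z=hλ):
  y_{n+1} = y_n + z·[1/4·y_n + 3/4·y_{n+1}] ⇒ (1 − 3/4z)y_{n+1} = (1 + 1/4z)y_n
  ⇒ R(z) = (1 + 1/4z)/(1 − 3/4z).

Solve |R(x)|<1 on ℝ⁻.
x=-1.77: |R|=0.2395
x=-2: |R|=0.2000
x=-10: |R|=0.1765
x=-100: |R|=0.3158
θ=3/4≥1/2 ⇒ |1+1/4x|<|1−3/4x| ∀x<0 ⇒ unbounded interval.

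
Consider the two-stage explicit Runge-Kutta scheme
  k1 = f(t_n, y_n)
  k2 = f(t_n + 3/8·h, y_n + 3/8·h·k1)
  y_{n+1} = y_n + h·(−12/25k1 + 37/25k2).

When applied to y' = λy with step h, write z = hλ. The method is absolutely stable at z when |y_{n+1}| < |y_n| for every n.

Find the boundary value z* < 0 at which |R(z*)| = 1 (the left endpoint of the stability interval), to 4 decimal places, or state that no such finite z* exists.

With y'=λy (z=hλ):
  k1=λy_n ⇒ h·k1=z·y_n;  k2=λ(1+3/8z)y_n ⇒ h·k2=z(1+3/8z)y_n
  y_{n+1}/y_n = 1 − 12/25z + 37/25z(1+3/8z) = 1 + z + 111/200z²
  ⇒ R(z) = 1 + z + 111/200z².

Solve |R(x)|<1 on ℝ⁻.
x=-0.43: |R|=0.6726
R=1: x+111/200x²=0 ⇒ x=−200/111=-1.8018; min R=1−1/(4·111/200)=0.5495>−1
Confirm numerically:
  x=-1.354: |R|=0.66349 <1
  x=-1.082: |R|=0.56775 <1
  x=-0.959: |R|=0.55142 <1
  x=-0.874: |R|=0.54995 <1
  x=-2.221: |R|=1.51673 >1
  x=-2.079: |R|=1.31984 >1
Stable set (-1.8018, 0).

z* = -1.8018.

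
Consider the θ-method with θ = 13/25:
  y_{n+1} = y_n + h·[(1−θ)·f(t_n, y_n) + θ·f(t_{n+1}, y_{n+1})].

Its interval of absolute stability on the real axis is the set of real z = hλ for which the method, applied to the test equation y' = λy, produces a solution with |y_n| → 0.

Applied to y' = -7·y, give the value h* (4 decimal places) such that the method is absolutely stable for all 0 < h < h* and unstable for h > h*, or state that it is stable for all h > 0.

Set f=λy, z=hλ:
  y_{n+1} = y_n + z·[12/25·y_n + 13/25·y_{n+1}] ⇒ (1 − 13/25z)y_{n+1} = (1 + 12/25z)y_n
  Hence R(z) = (1 + 12/25z)/(1 − 13/25z).

Need |R(x)|<1, x<0.
x=-1.35: |R|=0.2068
x=-2: |R|=0.0196
x=-10: |R|=0.6129
x=-100: |R|=0.8868
θ=13/25≥1/2 ⇒ |1+12/25x|<|1−13/25x| ∀x<0 ⇒ unbounded interval.

unbounded; (−∞, 0). Any h>0 works for λ=-7.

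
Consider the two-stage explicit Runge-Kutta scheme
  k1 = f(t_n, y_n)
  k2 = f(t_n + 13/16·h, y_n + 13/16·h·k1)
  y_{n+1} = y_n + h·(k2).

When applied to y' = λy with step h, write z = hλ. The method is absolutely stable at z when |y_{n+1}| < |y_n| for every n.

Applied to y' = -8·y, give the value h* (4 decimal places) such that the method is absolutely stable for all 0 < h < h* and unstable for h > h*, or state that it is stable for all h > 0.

(-1.2308,0); λ=-8 ⇒ h* = (16/13)/8 = 0.1538.

With y'=λy (z=hλ):
  k1=λy_n ⇒ h·k1=z·y_n;  k2=λ(1+13/16z)y_n ⇒ h·k2=z(1+13/16z)y_n
  y_{n+1}/y_n = 1 + z(1+13/16z) = 1 + z + 13/16z²
  Hence R(z) = 1 + z + 13/16z².

Need |R(x)|<1, x<0.
x=-1.67: |R|=1.5960
R=1: x+13/16x²=0 ⇒ x=−16/13=-1.2308; min R=1−1/(4·13/16)=0.6923>−1
Confirm numerically:
  x=-0.786: |R|=0.71596 <1
  x=-0.763: |R|=0.71001 <1
  x=-0.713: |R|=0.70005 <1
  x=-0.697: |R|=0.69772 <1
  x=-1.686: |R|=1.62361 >1
  x=-1.304: |R|=1.07759 >1
Stable set (-1.2308, 0).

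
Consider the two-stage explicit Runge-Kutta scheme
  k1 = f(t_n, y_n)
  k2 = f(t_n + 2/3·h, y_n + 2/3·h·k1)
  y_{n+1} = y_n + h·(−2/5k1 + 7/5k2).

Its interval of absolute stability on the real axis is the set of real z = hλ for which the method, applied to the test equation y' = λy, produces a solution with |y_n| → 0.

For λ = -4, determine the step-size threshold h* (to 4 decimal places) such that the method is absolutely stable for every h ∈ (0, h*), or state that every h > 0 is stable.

(-1.0714,0); λ=-4 ⇒ h* = (15/14)/4 = 0.2679.

Set f=λy, z=hλ:
  k1=λy_n ⇒ h·k1=z·y_n;  k2=λ(1+2/3z)y_n ⇒ h·k2=z(1+2/3z)y_n
  y_{n+1}/y_n = 1 − 2/5z + 7/5z(1+2/3z) = 1 + z + 14/15z²
  ⇒ R(z) = 1 + z + 14/15z².

Need |R(x)|<1, x<0.
x=-0.93: |R|=0.8772
R=1: x+14/15x²=0 ⇒ x=−15/14=-1.0714; min R=1−1/(4·14/15)=0.7321>−1
Confirm numerically:
  x=-0.909: |R|=0.86220 <1
  x=-0.857: |R|=0.82849 <1
  x=-0.510: |R|=0.73276 <1
  x=-1.380: |R|=1.39744 >1
  x=-1.324: |R|=1.31211 >1
Interval (-1.0714, 0).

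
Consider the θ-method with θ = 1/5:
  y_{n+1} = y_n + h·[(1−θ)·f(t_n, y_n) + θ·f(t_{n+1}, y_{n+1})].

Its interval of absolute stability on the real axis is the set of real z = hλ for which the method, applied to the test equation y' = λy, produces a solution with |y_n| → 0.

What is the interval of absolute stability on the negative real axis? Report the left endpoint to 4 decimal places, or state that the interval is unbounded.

z∈(-3.3333,0).

Set f=λy, z=hλ:
  y_{n+1} = y_n + z·[4/5·y_n + 1/5·y_{n+1}] ⇒ (1 − 1/5z)y_{n+1} = (1 + 4/5z)y_n
  R(z) = (1 + 4/5z)/(1 − 1/5z).

Find x<0 with |R(x)|<1.
x=-1.7: |R|=0.2687
R=−1: 1+4/5x = −1+1/5x ⇒ -3/5x=2 ⇒ x=2/(-3/5)=-3.3333
Confirm numerically:
  x=-2.539: |R|=0.68391 <1
  x=-2.303: |R|=0.57675 <1
  x=-1.900: |R|=0.37681 <1
  x=-1.873: |R|=0.36258 <1
  x=-3.528: |R|=1.06848 >1
  x=-3.391: |R|=1.02062 >1
  x=-3.364: |R|=1.01100 >1
Interval (-3.3333, 0).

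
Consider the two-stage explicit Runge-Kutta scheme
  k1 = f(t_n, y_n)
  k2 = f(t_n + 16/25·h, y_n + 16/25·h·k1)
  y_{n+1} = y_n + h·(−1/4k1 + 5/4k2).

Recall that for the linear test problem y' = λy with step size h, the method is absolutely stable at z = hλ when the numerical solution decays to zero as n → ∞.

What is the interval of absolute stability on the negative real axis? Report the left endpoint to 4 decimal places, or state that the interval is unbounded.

(-1.2500, 0).

With y'=λy (z=hλ):
  k1=λy_n ⇒ h·k1=z·y_n;  k2=λ(1+16/25z)y_n ⇒ h·k2=z(1+16/25z)y_n
  y_{n+1}/y_n = 1 − 1/4z + 5/4z(1+16/25z) = 1 + z + 4/5z²
  ⇒ R(z) = 1 + z + 4/5z².

Boundary: |R(x)|=1, x<0.
x=-1.33: |R|=1.0851
R=1: x+4/5x²=0 ⇒ x=−5/4=-1.2500; min R=1−1/(4·4/5)=0.6875>−1
Confirm numerically:
  x=-1.028: |R|=0.81743 <1
  x=-0.716: |R|=0.69412 <1
  x=-0.638: |R|=0.68764 <1
  x=-0.573: |R|=0.68966 <1
  x=-1.468: |R|=1.25602 >1
  x=-1.456: |R|=1.23995 >1
Interval (-1.2500, 0).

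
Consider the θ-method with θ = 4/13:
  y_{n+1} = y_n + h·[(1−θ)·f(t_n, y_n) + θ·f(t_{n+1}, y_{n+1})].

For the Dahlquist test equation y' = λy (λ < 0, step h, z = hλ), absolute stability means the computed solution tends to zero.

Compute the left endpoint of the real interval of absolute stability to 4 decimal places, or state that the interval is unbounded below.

left endpoint -5.2000.

On y'=λy, z=hλ:
  y_{n+1} = y_n + z·[9/13·y_n + 4/13·y_{n+1}] ⇒ (1 − 4/13z)y_{n+1} = (1 + 9/13z)y_n
  ⇒ R(z) = (1 + 9/13z)/(1 − 4/13z).

Solve |R(x)|<1 on ℝ⁻.
x=-1.29: |R|=0.0765
R=−1: 1+9/13x = −1+4/13x ⇒ -5/13x=2 ⇒ x=2/(-5/13)=-5.2000
Confirm numerically:
  x=-3.704: |R|=0.73109 <1
  x=-2.971: |R|=0.55212 <1
  x=-2.641: |R|=0.45701 <1
  x=-2.111: |R|=0.27975 <1
  x=-5.762: |R|=1.07795 >1
  x=-5.739: |R|=1.07495 >1
Interval (-5.2000, 0).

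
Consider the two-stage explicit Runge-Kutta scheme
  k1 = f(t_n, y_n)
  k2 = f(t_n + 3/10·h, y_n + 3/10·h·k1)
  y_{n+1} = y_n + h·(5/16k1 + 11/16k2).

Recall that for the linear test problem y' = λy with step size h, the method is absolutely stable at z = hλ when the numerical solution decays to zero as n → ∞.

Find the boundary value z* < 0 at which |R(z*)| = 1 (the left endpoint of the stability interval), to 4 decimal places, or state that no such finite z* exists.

Test eqn y'=λy, z=hλ:
  k1=λy_n ⇒ h·k1=z·y_n;  k2=λ(1+3/10z)y_n ⇒ h·k2=z(1+3/10z)y_n
  y_{n+1}/y_n = 1 + 5/16z + 11/16z(1+3/10z) = 1 + z + 33/160z²
  so R(z) = 1 + z + 33/160z².

Need |R(x)|<1, x<0.
x=-0.49: |R|=0.5595
R=1: x+33/160x²=0 ⇒ x=−160/33=-4.8485; min R=1−1/(4·33/160)=-0.2121>−1
Confirm numerically:
  x=-3.806: |R|=0.18166 <1
  x=-3.262: |R|=0.06737 <1
  x=-2.842: |R|=0.17613 <1
  x=-5.197: |R|=1.37357 >1
  x=-5.118: |R|=1.28450 >1
  x=-4.937: |R|=1.09013 >1
So |R|<1 on (-4.8485, 0).

z* = -4.8485.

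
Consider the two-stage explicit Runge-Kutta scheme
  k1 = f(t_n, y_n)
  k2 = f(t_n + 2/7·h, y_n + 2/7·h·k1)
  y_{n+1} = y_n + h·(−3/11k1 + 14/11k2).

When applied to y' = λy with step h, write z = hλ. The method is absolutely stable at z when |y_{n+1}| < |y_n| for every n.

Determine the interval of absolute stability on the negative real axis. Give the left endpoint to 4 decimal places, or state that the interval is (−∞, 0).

(-2.7500, 0).

Test eqn y'=λy, z=hλ:
  k1=λy_n ⇒ h·k1=z·y_n;  k2=λ(1+2/7z)y_n ⇒ h·k2=z(1+2/7z)y_n
  y_{n+1}/y_n = 1 − 3/11z + 14/11z(1+2/7z) = 1 + z + 4/11z²
  so R(z) = 1 + z + 4/11z².

Solve |R(x)|<1 on ℝ⁻.
x=-1.38: |R|=0.3125
R=1: x+4/11x²=0 ⇒ x=−11/4=-2.7500; min R=1−1/(4·4/11)=0.3125>−1
Confirm numerically:
  x=-2.210: |R|=0.56604 <1
  x=-2.024: |R|=0.46566 <1
  x=-1.645: |R|=0.33901 <1
  x=-3.219: |R|=1.54899 >1
  x=-2.803: |R|=1.05402 >1
Interval (-2.7500, 0).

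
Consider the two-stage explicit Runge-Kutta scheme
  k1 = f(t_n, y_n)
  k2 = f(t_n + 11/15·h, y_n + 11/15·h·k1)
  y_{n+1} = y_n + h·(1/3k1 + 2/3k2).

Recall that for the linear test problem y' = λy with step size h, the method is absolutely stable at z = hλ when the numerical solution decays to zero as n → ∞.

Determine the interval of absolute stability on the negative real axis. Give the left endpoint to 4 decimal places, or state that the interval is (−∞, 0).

(-2.0455, 0).

Test eqn y'=λy, z=hλ:
  k1=λy_n ⇒ h·k1=z·y_n;  k2=λ(1+11/15z)y_n ⇒ h·k2=z(1+11/15z)y_n
  y_{n+1}/y_n = 1 + 1/3z + 2/3z(1+11/15z) = 1 + z + 22/45z²
  ⇒ R(z) = 1 + z + 22/45z².

Find x<0 with |R(x)|<1.
x=-1.69: |R|=0.7063
R=1: x+22/45x²=0 ⇒ x=−45/22=-2.0455; min R=1−1/(4·22/45)=0.4886>−1
Confirm numerically:
  x=-1.730: |R|=0.73320 <1
  x=-1.640: |R|=0.67492 <1
  x=-1.466: |R|=0.58470 <1
  x=-1.117: |R|=0.49298 <1
  x=-2.465: |R|=1.50560 >1
  x=-2.391: |R|=1.40392 >1
  x=-2.106: |R|=1.06234 >1
Interval (-2.0455, 0).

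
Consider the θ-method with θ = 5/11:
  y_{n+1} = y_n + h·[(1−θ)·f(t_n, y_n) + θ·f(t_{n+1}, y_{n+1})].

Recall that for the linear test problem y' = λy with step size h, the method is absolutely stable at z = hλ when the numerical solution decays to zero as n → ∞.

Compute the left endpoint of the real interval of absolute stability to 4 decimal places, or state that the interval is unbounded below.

Set f=λy, z=hλ:
  y_{n+1} = y_n + z·[6/11·y_n + 5/11·y_{n+1}] ⇒ (1 − 5/11z)y_{n+1} = (1 + 6/11z)y_n
  ⇒ R(z) = (1 + 6/11z)/(1 − 5/11z).

Find x<0 with |R(x)|<1.
x=-1.36: |R|=0.1596
R=−1: 1+6/11x = −1+5/11x ⇒ -1/11x=2 ⇒ x=2/(-1/11)=-22.0000
Confirm numerically:
  x=-20.928: |R|=0.99073 <1
  x=-17.482: |R|=0.95409 <1
  x=-10.328: |R|=0.81367 <1
  x=-10.196: |R|=0.80955 <1
  x=-22.544: |R|=1.00440 >1
  x=-22.539: |R|=1.00436 >1
  x=-22.492: |R|=1.00399 >1
So |R|<1 on (-22.0000, 0).

left endpoint -22.0000.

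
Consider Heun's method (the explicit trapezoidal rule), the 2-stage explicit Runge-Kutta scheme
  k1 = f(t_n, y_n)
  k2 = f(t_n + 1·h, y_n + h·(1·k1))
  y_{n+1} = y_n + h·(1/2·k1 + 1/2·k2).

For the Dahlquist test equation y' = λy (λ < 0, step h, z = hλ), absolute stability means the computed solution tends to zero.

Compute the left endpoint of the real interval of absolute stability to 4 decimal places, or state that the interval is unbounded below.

z* = -2.0000.

Set f=λy, z=hλ:
  order 2, 2-stage ⇒ R(z)=1+z+z^2/2
  (e.g. R(-1.07)=0.50245, |R|=0.50245)

Boundary: |R(x)|=1, x<0.
x=-1.07: |R|=0.5025
|R(-1.64)|=0.7048 |R(-1.39)|=0.5760 |R(-0.69)|=0.5481
Bisect:
  x_lo=-2.4528 |R|=1.5554  x_hi=-0.1096 |R|=0.8964
  mid=-1.28124 |R|=0.53955 →hi
  mid=-1.86704 |R|=0.87588 →hi
  mid=-2.15994 |R|=1.17273 →lo
  mid=-2.01349 |R|=1.01358 →lo
  mid=-1.94027 |R|=0.94205 →hi
  mid=-1.97688 |R|=0.97715 →hi
  mid=-1.99519 |R|=0.99520 →hi
  mid=-2.00434 |R|=1.00435 →lo
  ...
  [-2.00005,-1.99990] ⇒ x*=-2.0000
Stable set (-2.0000, 0).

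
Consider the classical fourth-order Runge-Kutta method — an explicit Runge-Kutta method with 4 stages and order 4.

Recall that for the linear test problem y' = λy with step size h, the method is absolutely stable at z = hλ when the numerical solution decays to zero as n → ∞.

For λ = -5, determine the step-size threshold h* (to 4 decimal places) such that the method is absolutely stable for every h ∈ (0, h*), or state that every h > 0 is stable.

Test eqn y'=λy, z=hλ:
  order 4, 4-stage ⇒ R(z)=1+z+z^2/2+z^3/6+z^4/24
  (e.g. R(-1.34)=0.29112, |R|=0.29112)

Solve |R(x)|<1 on ℝ⁻.
x=-1.34: |R|=0.2911
|R(-3.01)|=1.3951 |R(-2.99)|=1.3551 |R(-2.97)|=1.3161
Bisect:
  x_lo=-3.4050 |R|=2.4134  x_hi=-0.3399 |R|=0.7119
  mid=-1.87244 |R|=0.29861 →hi
  mid=-2.63873 |R|=0.80060 →hi
  mid=-3.02187 |R|=1.41935 →lo
  mid=-2.83030 |R|=1.07001 →lo
  mid=-2.73452 |R|=0.92610 →hi
  mid=-2.78241 |R|=0.99566 →hi
  mid=-2.80636 |R|=1.03222 →lo
  mid=-2.79438 |R|=1.01379 →lo
  ...
  [-2.78540,-2.78522] ⇒ x*=-2.7853
So |R|<1 on (-2.7853, 0).

(-2.7853,0); λ=-5 ⇒ h* = 0.5571.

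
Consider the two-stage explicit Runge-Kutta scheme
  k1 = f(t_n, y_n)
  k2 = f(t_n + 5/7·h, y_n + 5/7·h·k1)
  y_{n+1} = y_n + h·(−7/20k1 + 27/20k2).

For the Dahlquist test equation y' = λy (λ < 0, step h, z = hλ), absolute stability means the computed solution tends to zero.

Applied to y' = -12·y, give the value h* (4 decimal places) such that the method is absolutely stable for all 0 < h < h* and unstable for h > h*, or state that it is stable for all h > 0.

On y'=λy, z=hλ:
  k1=λy_n ⇒ h·k1=z·y_n;  k2=λ(1+5/7z)y_n ⇒ h·k2=z(1+5/7z)y_n
  y_{n+1}/y_n = 1 − 7/20z + 27/20z(1+5/7z) = 1 + z + 27/28z²
  Hence R(z) = 1 + z + 27/28z².

Need |R(x)|<1, x<0.
x=-1.25: |R|=1.2567
R=1: x+27/28x²=0 ⇒ x=−28/27=-1.0370; min R=1−1/(4·27/28)=0.7407>−1
Confirm numerically:
  x=-0.822: |R|=0.82955 <1
  x=-0.810: |R|=0.82267 <1
  x=-0.805: |R|=0.81988 <1
  x=-0.485: |R|=0.74182 <1
  x=-1.343: |R|=1.39623 >1
  x=-1.165: |R|=1.14375 >1
Stable set (-1.0370, 0).

(-1.0370,0); λ=-12 ⇒ h* = (28/27)/12 = 0.0864.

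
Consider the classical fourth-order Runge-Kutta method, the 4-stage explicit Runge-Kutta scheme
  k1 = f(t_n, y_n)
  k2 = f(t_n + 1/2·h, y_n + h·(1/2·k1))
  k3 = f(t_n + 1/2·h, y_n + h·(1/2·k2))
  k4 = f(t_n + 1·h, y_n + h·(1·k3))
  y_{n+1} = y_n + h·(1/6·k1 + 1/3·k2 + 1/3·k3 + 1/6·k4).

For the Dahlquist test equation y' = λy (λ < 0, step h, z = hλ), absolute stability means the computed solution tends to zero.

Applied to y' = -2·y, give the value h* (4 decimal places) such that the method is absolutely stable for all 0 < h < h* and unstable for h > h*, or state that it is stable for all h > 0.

On y'=λy, z=hλ:
  order 4, 4-stage ⇒ R(z)=1+z+z^2/2+z^3/6+z^4/24
  (e.g. R(-1.63)=0.27079, |R|=0.27079)

Need |R(x)|<1, x<0.
x=-1.63: |R|=0.2708
|R(-2.66)|=0.8270 |R(-1.84)|=0.2921 |R(-1.79)|=0.2839
Bisect:
  x_lo=-3.6716 |R|=3.3917  x_hi=-0.2315 |R|=0.7933
  mid=-1.95158 |R|=0.31835 →hi
  mid=-2.81161 |R|=1.04041 →lo
  mid=-2.38160 |R|=0.54349 →hi
  mid=-2.59661 |R|=0.75084 →hi
  mid=-2.70411 |R|=0.88434 →hi
  mid=-2.75786 |R|=0.95942 →hi
  mid=-2.78474 |R|=0.99916 →hi
  ...
  [-2.78537,-2.78516] ⇒ x*=-2.7853
Interval (-2.7853, 0).

(-2.7853,0); λ=-2 ⇒ h* = 1.3926.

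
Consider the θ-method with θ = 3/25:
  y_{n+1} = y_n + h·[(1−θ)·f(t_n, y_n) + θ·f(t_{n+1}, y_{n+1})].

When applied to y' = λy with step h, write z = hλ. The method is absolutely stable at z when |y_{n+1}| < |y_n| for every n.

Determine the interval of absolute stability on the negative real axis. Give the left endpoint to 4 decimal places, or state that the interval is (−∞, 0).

With y'=λy (z=hλ):
  y_{n+1} = y_n + z·[22/25·y_n + 3/25·y_{n+1}] ⇒ (1 − 3/25z)y_{n+1} = (1 + 22/25z)y_n
  Hence R(z) = (1 + 22/25z)/(1 − 3/25z).

Solve |R(x)|<1 on ℝ⁻.
x=-1.43: |R|=0.2206
R=−1: 1+22/25x = −1+3/25x ⇒ -19/25x=2 ⇒ x=2/(-19/25)=-2.6316
Confirm numerically:
  x=-1.984: |R|=0.60248 <1
  x=-1.769: |R|=0.45923 <1
  x=-1.641: |R|=0.37102 <1
  x=-3.189: |R|=1.30639 >1
  x=-2.754: |R|=1.06993 >1
Interval (-2.6316, 0).

(-2.6316, 0).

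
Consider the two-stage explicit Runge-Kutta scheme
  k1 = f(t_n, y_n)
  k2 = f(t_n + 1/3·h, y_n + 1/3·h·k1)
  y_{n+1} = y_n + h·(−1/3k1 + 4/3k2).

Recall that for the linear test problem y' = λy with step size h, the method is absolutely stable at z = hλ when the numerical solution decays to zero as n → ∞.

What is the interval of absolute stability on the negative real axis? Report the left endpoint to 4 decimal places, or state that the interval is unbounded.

z∈(-2.2500,0).

Test eqn y'=λy, z=hλ:
  k1=λy_n ⇒ h·k1=z·y_n;  k2=λ(1+1/3z)y_n ⇒ h·k2=z(1+1/3z)y_n
  y_{n+1}/y_n = 1 − 1/3z + 4/3z(1+1/3z) = 1 + z + 4/9z²
  ⇒ R(z) = 1 + z + 4/9z².

Find x<0 with |R(x)|<1.
x=-1.65: |R|=0.5600
R=1: x+4/9x²=0 ⇒ x=−9/4=-2.2500; min R=1−1/(4·4/9)=0.4375>−1
Confirm numerically:
  x=-1.660: |R|=0.56471 <1
  x=-1.657: |R|=0.56329 <1
  x=-1.230: |R|=0.44240 <1
  x=-0.948: |R|=0.45142 <1
  x=-2.848: |R|=1.75694 >1
  x=-2.776: |R|=1.64897 >1
  x=-2.713: |R|=1.55828 >1
So |R|<1 on (-2.2500, 0).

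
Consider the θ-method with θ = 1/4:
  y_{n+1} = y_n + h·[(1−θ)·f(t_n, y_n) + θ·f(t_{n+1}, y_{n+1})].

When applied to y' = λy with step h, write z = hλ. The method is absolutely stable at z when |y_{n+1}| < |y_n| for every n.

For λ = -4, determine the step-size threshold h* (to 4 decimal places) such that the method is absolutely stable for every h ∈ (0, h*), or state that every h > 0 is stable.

Set f=λy, z=hλ:
  y_{n+1} = y_n + z·[3/4·y_n + 1/4·y_{n+1}] ⇒ (1 − 1/4z)y_{n+1} = (1 + 3/4z)y_n
  Hence R(z) = (1 + 3/4z)/(1 − 1/4z).

Find x<0 with |R(x)|<1.
x=-0.99: |R|=0.2064
R=−1: 1+3/4x = −1+1/4x ⇒ -1/2x=2 ⇒ x=2/(-1/2)=-4.0000
Confirm numerically:
  x=-3.925: |R|=0.98107 <1
  x=-2.178: |R|=0.41017 <1
  x=-1.657: |R|=0.17165 <1
  x=-4.453: |R|=1.10718 >1
  x=-4.252: |R|=1.06108 >1
  x=-4.139: |R|=1.03416 >1
Stable set (-4.0000, 0).

(-4.0000,0); λ=-4 ⇒ h* = (4)/4 = 1.0000.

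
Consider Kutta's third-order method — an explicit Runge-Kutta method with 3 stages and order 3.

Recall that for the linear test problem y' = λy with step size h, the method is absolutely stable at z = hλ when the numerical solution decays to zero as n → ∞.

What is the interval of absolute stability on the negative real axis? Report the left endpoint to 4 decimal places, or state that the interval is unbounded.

(-2.5127, 0).

Test eqn y'=λy, z=hλ:
  order 3, 3-stage ⇒ R(z)=1+z+z^2/2+z^3/6
  (e.g. R(-1.68)=-0.05907, |R|=0.05907)

Find x<0 with |R(x)|<1.
x=-1.68: |R|=0.0591
|R(-2.82)|=1.5814 |R(-2.46)|=0.9154 |R(-1.91)|=0.2473
Bisect:
  x_lo=-2.9108 |R|=1.7849  x_hi=-0.1518 |R|=0.8591
  mid=-1.53134 |R|=0.04266 →hi
  mid=-2.22108 |R|=0.58065 →hi
  mid=-2.56595 |R|=1.08965 →lo
  mid=-2.39352 |R|=0.81443 →hi
  mid=-2.47973 |R|=0.94654 →hi
  mid=-2.52284 |R|=1.01668 →lo
  mid=-2.50129 |R|=0.98126 →hi
  mid=-2.51207 |R|=0.99888 →hi
  mid=-2.51745 |R|=1.00776 →lo
  mid=-2.51476 |R|=1.00331 →lo
  ...
  [-2.51291,-2.51274] ⇒ x*=-2.5127
Interval (-2.5127, 0).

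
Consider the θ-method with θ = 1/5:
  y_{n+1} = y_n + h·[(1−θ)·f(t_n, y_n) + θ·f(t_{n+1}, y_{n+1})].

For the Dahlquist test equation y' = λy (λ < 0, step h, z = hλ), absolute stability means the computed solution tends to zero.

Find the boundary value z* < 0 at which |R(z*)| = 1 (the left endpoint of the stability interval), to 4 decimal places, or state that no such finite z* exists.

left endpoint -3.3333.

Set f=λy, z=hλ:
  y_{n+1} = y_n + z·[4/5·y_n + 1/5·y_{n+1}] ⇒ (1 − 1/5z)y_{n+1} = (1 + 4/5z)y_n
  Hence R(z) = (1 + 4/5z)/(1 − 1/5z).

Solve |R(x)|<1 on ℝ⁻.
x=-0.81: |R|=0.3029
R=−1: 1+4/5x = −1+1/5x ⇒ -3/5x=2 ⇒ x=2/(-3/5)=-3.3333
Confirm numerically:
  x=-3.253: |R|=0.97080 <1
  x=-3.000: |R|=0.87500 <1
  x=-2.554: |R|=0.69050 <1
  x=-3.785: |R|=1.15424 >1
  x=-3.651: |R|=1.11016 >1
Stable set (-3.3333, 0).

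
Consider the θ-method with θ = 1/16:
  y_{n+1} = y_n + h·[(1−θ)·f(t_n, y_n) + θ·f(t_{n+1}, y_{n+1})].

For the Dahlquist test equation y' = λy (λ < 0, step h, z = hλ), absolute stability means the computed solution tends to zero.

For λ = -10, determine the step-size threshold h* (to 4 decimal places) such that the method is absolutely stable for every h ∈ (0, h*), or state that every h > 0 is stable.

Set f=λy, z=hλ:
  y_{n+1} = y_n + z·[15/16·y_n + 1/16·y_{n+1}] ⇒ (1 − 1/16z)y_{n+1} = (1 + 15/16z)y_n
  so R(z) = (1 + 15/16z)/(1 − 1/16z).

Boundary: |R(x)|=1, x<0.
x=-1.54: |R|=0.4048
R=−1: 1+15/16x = −1+1/16x ⇒ -7/8x=2 ⇒ x=2/(-7/8)=-2.2857
Confirm numerically:
  x=-2.164: |R|=0.90619 <1
  x=-1.905: |R|=0.70232 <1
  x=-1.718: |R|=0.55142 <1
  x=-2.711: |R|=1.31821 >1
  x=-2.656: |R|=1.27787 >1
Interval (-2.2857, 0).

(-2.2857,0); λ=-10 ⇒ h* = (16/7)/10 = 0.2286.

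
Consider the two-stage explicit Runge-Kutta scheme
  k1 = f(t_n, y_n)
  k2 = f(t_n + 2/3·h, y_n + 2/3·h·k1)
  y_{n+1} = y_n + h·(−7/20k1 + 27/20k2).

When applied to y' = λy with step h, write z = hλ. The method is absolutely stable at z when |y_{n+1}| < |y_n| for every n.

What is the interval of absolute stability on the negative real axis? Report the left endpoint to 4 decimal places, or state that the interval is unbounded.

With y'=λy (z=hλ):
  k1=λy_n ⇒ h·k1=z·y_n;  k2=λ(1+2/3z)y_n ⇒ h·k2=z(1+2/3z)y_n
  y_{n+1}/y_n = 1 − 7/20z + 27/20z(1+2/3z) = 1 + z + 9/10z²
  Hence R(z) = 1 + z + 9/10z².

Solve |R(x)|<1 on ℝ⁻.
x=-0.71: |R|=0.7437
R=1: x+9/10x²=0 ⇒ x=−10/9=-1.1111; min R=1−1/(4·9/10)=0.7222>−1
Confirm numerically:
  x=-1.052: |R|=0.94403 <1
  x=-0.937: |R|=0.85317 <1
  x=-0.815: |R|=0.78280 <1
  x=-0.472: |R|=0.72851 <1
  x=-1.655: |R|=1.81012 >1
  x=-1.431: |R|=1.41198 >1
So |R|<1 on (-1.1111, 0).

z∈(-1.1111,0).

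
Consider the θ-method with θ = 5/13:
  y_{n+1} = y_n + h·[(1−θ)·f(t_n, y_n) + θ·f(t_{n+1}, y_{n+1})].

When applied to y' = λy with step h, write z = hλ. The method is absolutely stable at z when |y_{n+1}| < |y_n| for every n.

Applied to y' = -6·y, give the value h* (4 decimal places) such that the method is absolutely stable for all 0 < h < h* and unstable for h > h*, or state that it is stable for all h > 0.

(-8.6667,0); λ=-6 ⇒ h* = (26/3)/6 = 1.4444.

With y'=λy (z=hλ):
  y_{n+1} = y_n + z·[8/13·y_n + 5/13·y_{n+1}] ⇒ (1 − 5/13z)y_{n+1} = (1 + 8/13z)y_n
  Hence R(z) = (1 + 8/13z)/(1 − 5/13z).

Solve |R(x)|<1 on ℝ⁻.
x=-1.03: |R|=0.2623
R=−1: 1+8/13x = −1+5/13x ⇒ -3/13x=2 ⇒ x=2/(-3/13)=-8.6667
Confirm numerically:
  x=-8.538: |R|=0.99307 <1
  x=-6.750: |R|=0.87701 <1
  x=-6.233: |R|=0.83469 <1
  x=-8.966: |R|=1.01553 >1
  x=-8.811: |R|=1.00759 >1
Stable set (-8.6667, 0).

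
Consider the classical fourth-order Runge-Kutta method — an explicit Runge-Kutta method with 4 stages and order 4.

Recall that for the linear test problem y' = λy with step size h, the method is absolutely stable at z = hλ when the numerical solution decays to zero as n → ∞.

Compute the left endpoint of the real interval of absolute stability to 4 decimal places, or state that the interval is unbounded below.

z* = -2.7853.

With y'=λy (z=hλ):
  order 4, 4-stage ⇒ R(z)=1+z+z^2/2+z^3/6+z^4/24
  (e.g. R(-1.77)=0.28121, |R|=0.28121)

Boundary: |R(x)|=1, x<0.
x=-1.77: |R|=0.2812
|R(-1.96)|=0.3208 |R(-1.55)|=0.2711 |R(-1.51)|=0.2728
Bisect:
  x_lo=-3.1866 |R|=1.7940  x_hi=-0.3769 |R|=0.6860
  mid=-1.78177 |R|=0.28276 →hi
  mid=-2.48419 |R|=0.63316 →hi
  mid=-2.83540 |R|=1.07822 →lo
  mid=-2.65980 |R|=0.82670 →hi
  mid=-2.74760 |R|=0.94464 →hi
  mid=-2.79150 |R|=1.00940 →lo
  mid=-2.76955 |R|=0.97653 →hi
  ...
  [-2.78533,-2.78516] ⇒ x*=-2.7853
Stable set (-2.7853, 0).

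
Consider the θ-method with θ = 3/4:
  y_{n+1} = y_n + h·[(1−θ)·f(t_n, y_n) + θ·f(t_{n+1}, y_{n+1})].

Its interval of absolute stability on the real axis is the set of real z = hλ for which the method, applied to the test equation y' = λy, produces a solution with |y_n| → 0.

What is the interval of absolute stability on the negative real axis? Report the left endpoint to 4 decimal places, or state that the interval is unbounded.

unbounded; (−∞, 0).

Test eqn y'=λy, z=hλ:
  y_{n+1} = y_n + z·[1/4·y_n + 3/4·y_{n+1}] ⇒ (1 − 3/4z)y_{n+1} = (1 + 1/4z)y_n
  R(z) = (1 + 1/4z)/(1 − 3/4z).

Boundary: |R(x)|=1, x<0.
x=-1.36: |R|=0.3267
x=-2: |R|=0.2000
x=-10: |R|=0.1765
x=-100: |R|=0.3158
θ=3/4≥1/2 ⇒ |1+1/4x|<|1−3/4x| ∀x<0 ⇒ interval (−∞,0).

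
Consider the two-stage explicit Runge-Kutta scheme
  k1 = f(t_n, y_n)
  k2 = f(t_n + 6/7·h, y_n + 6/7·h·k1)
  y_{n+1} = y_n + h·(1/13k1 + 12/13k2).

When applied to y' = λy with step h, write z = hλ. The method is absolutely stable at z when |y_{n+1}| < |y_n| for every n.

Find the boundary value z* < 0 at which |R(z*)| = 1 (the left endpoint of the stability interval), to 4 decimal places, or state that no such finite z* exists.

z* = -1.2639.

Set f=λy, z=hλ:
  k1=λy_n ⇒ h·k1=z·y_n;  k2=λ(1+6/7z)y_n ⇒ h·k2=z(1+6/7z)y_n
  y_{n+1}/y_n = 1 + 1/13z + 12/13z(1+6/7z) = 1 + z + 72/91z²
  so R(z) = 1 + z + 72/91z².

Need |R(x)|<1, x<0.
x=-1.73: |R|=1.6380
R=1: x+72/91x²=0 ⇒ x=−91/72=-1.2639; min R=1−1/(4·72/91)=0.6840>−1
Confirm numerically:
  x=-0.644: |R|=0.68414 <1
  x=-0.619: |R|=0.68416 <1
  x=-0.547: |R|=0.68974 <1
  x=-1.662: |R|=1.52351 >1
  x=-1.548: |R|=1.34798 >1
  x=-1.491: |R|=1.26792 >1
So |R|<1 on (-1.2639, 0).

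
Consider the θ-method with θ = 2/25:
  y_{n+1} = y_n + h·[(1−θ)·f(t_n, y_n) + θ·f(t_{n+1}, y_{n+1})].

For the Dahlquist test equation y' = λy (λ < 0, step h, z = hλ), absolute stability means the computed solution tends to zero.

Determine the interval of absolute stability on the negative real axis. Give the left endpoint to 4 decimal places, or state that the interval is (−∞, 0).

Test eqn y'=λy, z=hλ:
  y_{n+1} = y_n + z·[23/25·y_n + 2/25·y_{n+1}] ⇒ (1 − 2/25z)y_{n+1} = (1 + 23/25z)y_n
  Hence R(z) = (1 + 23/25z)/(1 − 2/25z).

Boundary: |R(x)|=1, x<0.
x=-1.79: |R|=0.5658
R=−1: 1+23/25x = −1+2/25x ⇒ -21/25x=2 ⇒ x=2/(-21/25)=-2.3810
Confirm numerically:
  x=-2.264: |R|=0.91682 <1
  x=-1.857: |R|=0.61681 <1
  x=-1.394: |R|=0.25414 <1
  x=-1.218: |R|=0.10986 <1
  x=-2.778: |R|=1.27288 >1
  x=-2.719: |R|=1.23323 >1
Stable set (-2.3810, 0).

(-2.3810, 0).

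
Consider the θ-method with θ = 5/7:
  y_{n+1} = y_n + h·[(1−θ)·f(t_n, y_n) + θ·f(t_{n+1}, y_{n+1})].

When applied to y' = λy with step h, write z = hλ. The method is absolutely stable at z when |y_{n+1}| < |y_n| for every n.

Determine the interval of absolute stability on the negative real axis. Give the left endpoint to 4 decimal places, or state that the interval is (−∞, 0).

Set f=λy, z=hλ:
  y_{n+1} = y_n + z·[2/7·y_n + 5/7·y_{n+1}] ⇒ (1 − 5/7z)y_{n+1} = (1 + 2/7z)y_n
  R(z) = (1 + 2/7z)/(1 − 5/7z).

Solve |R(x)|<1 on ℝ⁻.
x=-0.81: |R|=0.4869
x=-2: |R|=0.1765
x=-10: |R|=0.2281
x=-100: |R|=0.3807
θ=5/7≥1/2 ⇒ |1+2/7x|<|1−5/7x| ∀x<0 ⇒ stable on all of ℝ⁻.

interval (−∞, 0).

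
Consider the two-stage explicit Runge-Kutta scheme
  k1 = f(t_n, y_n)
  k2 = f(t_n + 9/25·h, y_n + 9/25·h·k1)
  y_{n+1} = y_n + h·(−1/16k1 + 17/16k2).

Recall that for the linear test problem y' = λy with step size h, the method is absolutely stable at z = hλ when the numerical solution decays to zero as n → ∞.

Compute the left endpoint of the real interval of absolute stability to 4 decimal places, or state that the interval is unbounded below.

z* = -2.6144.

Test eqn y'=λy, z=hλ:
  k1=λy_n ⇒ h·k1=z·y_n;  k2=λ(1+9/25z)y_n ⇒ h·k2=z(1+9/25z)y_n
  y_{n+1}/y_n = 1 − 1/16z + 17/16z(1+9/25z) = 1 + z + 153/400z²
  ⇒ R(z) = 1 + z + 153/400z².

Need |R(x)|<1, x<0.
x=-0.53: |R|=0.5774
R=1: x+153/400x²=0 ⇒ x=−400/153=-2.6144; min R=1−1/(4·153/400)=0.3464>−1
Confirm numerically:
  x=-1.909: |R|=0.48494 <1
  x=-1.709: |R|=0.40816 <1
  x=-1.122: |R|=0.35952 <1
  x=-2.958: |R|=1.38878 >1
  x=-2.901: |R|=1.31804 >1
  x=-2.829: |R|=1.23224 >1
So |R|<1 on (-2.6144, 0).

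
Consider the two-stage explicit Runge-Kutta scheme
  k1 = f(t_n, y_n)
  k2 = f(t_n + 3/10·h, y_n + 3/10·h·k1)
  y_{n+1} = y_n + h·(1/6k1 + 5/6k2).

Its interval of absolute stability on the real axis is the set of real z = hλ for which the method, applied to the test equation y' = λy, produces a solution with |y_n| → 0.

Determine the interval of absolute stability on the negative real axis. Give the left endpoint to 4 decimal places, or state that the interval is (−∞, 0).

z∈(-4.0000,0).

Test eqn y'=λy, z=hλ:
  k1=λy_n ⇒ h·k1=z·y_n;  k2=λ(1+3/10z)y_n ⇒ h·k2=z(1+3/10z)y_n
  y_{n+1}/y_n = 1 + 1/6z + 5/6z(1+3/10z) = 1 + z + 1/4z²
  Hence R(z) = 1 + z + 1/4z².

Boundary: |R(x)|=1, x<0.
x=-0.82: |R|=0.3481
R=1: x+1/4x²=0 ⇒ x=−4=-4.0000; min R=1−1/(4·1/4)=0.0000>−1
Confirm numerically:
  x=-3.565: |R|=0.61231 <1
  x=-3.310: |R|=0.42902 <1
  x=-3.048: |R|=0.27458 <1
  x=-2.643: |R|=0.10336 <1
  x=-4.345: |R|=1.37476 >1
  x=-4.074: |R|=1.07537 >1
  x=-4.040: |R|=1.04040 >1
So |R|<1 on (-4.0000, 0).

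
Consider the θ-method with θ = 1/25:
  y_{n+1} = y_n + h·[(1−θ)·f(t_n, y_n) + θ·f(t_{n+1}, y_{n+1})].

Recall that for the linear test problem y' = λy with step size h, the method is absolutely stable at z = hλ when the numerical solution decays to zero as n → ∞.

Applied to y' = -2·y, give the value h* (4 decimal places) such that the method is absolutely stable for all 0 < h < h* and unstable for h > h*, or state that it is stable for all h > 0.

(-2.1739,0); λ=-2 ⇒ h* = (50/23)/2 = 1.0870.

On y'=λy, z=hλ:
  y_{n+1} = y_n + z·[24/25·y_n + 1/25·y_{n+1}] ⇒ (1 − 1/25z)y_{n+1} = (1 + 24/25z)y_n
  so R(z) = (1 + 24/25z)/(1 − 1/25z).

Solve |R(x)|<1 on ℝ⁻.
x=-1.61: |R|=0.5126
R=−1: 1+24/25x = −1+1/25x ⇒ -23/25x=2 ⇒ x=2/(-23/25)=-2.1739
Confirm numerically:
  x=-1.699: |R|=0.59088 <1
  x=-1.153: |R|=0.10217 <1
  x=-1.117: |R|=0.06923 <1
  x=-2.648: |R|=1.39439 >1
  x=-2.600: |R|=1.35507 >1
Stable set (-2.1739, 0).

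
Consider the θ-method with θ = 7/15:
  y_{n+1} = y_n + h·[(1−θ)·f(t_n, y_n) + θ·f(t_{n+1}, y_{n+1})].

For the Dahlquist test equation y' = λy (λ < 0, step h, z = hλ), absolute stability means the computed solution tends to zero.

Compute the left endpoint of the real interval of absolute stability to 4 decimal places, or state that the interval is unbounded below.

Test eqn y'=λy, z=hλ:
  y_{n+1} = y_n + z·[8/15·y_n + 7/15·y_{n+1}] ⇒ (1 − 7/15z)y_{n+1} = (1 + 8/15z)y_n
  ⇒ R(z) = (1 + 8/15z)/(1 − 7/15z).

Solve |R(x)|<1 on ℝ⁻.
x=-1.28: |R|=0.1987
R=−1: 1+8/15x = −1+7/15x ⇒ -1/15x=2 ⇒ x=2/(-1/15)=-30.0000
Confirm numerically:
  x=-20.682: |R|=0.94168 <1
  x=-17.380: |R|=0.90765 <1
  x=-17.232: |R|=0.90586 <1
  x=-16.478: |R|=0.89626 <1
  x=-30.264: |R|=1.00116 >1
  x=-30.256: |R|=1.00113 >1
  x=-30.028: |R|=1.00012 >1
Interval (-30.0000, 0).

left endpoint -30.0000.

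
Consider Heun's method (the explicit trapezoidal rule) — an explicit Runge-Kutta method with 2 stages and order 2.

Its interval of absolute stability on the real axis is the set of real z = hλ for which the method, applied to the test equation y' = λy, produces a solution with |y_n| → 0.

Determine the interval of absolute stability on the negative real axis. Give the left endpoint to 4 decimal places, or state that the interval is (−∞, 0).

z∈(-2.0000,0).

Test eqn y'=λy, z=hλ:
  order 2, 2-stage ⇒ R(z)=1+z+z^2/2
  (e.g. R(-0.53)=0.61045, |R|=0.61045)

Boundary: |R(x)|=1, x<0.
x=-0.53: |R|=0.6104
|R(-2.1)|=1.1050 |R(-1.73)|=0.7664 |R(-0.78)|=0.5242
Bisect:
  x_lo=-2.8909 |R|=2.2877  x_hi=-0.3828 |R|=0.6905
  mid=-1.63682 |R|=0.70277 →hi
  mid=-2.26386 |R|=1.29867 →lo
  mid=-1.95034 |R|=0.95157 →hi
  mid=-2.10710 |R|=1.11283 →lo
  mid=-2.02872 |R|=1.02913 →lo
  mid=-1.98953 |R|=0.98958 →hi
  mid=-2.00912 |R|=1.00916 →lo
  mid=-1.99933 |R|=0.99933 →hi
  mid=-2.00422 |R|=1.00423 →lo
  ...
  [-2.00009,-1.99994] ⇒ x*=-2.0000
Stable set (-2.0000, 0).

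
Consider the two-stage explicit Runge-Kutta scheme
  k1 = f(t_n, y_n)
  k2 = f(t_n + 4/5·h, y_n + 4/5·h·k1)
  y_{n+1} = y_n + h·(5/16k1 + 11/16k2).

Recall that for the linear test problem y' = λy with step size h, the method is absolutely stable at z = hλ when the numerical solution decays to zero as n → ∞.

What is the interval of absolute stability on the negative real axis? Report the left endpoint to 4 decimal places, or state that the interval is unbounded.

(-1.8182, 0).

With y'=λy (z=hλ):
  k1=λy_n ⇒ h·k1=z·y_n;  k2=λ(1+4/5z)y_n ⇒ h·k2=z(1+4/5z)y_n
  y_{n+1}/y_n = 1 + 5/16z + 11/16z(1+4/5z) = 1 + z + 11/20z²
  so R(z) = 1 + z + 11/20z².

Solve |R(x)|<1 on ℝ⁻.
x=-1.07: |R|=0.5597
R=1: x+11/20x²=0 ⇒ x=−20/11=-1.8182; min R=1−1/(4·11/20)=0.5455>−1
Confirm numerically:
  x=-1.490: |R|=0.73106 <1
  x=-1.117: |R|=0.56923 <1
  x=-0.768: |R|=0.55640 <1
  x=-2.344: |R|=1.67788 >1
  x=-1.999: |R|=1.19880 >1
  x=-1.878: |R|=1.06179 >1
Stable set (-1.8182, 0).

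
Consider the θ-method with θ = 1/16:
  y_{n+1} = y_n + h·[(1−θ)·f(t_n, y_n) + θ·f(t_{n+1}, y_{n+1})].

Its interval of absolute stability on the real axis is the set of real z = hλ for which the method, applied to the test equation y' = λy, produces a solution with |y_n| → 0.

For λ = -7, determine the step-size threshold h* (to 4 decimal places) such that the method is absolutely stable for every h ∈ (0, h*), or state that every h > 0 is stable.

On y'=λy, z=hλ:
  y_{n+1} = y_n + z·[15/16·y_n + 1/16·y_{n+1}] ⇒ (1 − 1/16z)y_{n+1} = (1 + 15/16z)y_n
  Hence R(z) = (1 + 15/16z)/(1 − 1/16z).

Find x<0 with |R(x)|<1.
x=-0.37: |R|=0.6384
R=−1: 1+15/16x = −1+1/16x ⇒ -7/8x=2 ⇒ x=2/(-7/8)=-2.2857
Confirm numerically:
  x=-2.182: |R|=0.92014 <1
  x=-2.176: |R|=0.91549 <1
  x=-2.126: |R|=0.87664 <1
  x=-2.092: |R|=0.85010 <1
  x=-2.769: |R|=1.36049 >1
  x=-2.438: |R|=1.11563 >1
Interval (-2.2857, 0).

(-2.2857,0); λ=-7 ⇒ h* = (16/7)/7 = 0.3265.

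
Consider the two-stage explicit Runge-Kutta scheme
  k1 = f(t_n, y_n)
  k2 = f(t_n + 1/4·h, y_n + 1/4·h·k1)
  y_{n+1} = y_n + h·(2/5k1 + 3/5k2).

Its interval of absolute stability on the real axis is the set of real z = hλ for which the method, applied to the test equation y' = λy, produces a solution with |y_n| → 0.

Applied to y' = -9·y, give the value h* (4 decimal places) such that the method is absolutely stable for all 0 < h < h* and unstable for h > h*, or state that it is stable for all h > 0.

(-6.6667,0); λ=-9 ⇒ h* = (20/3)/9 = 0.7407.

On y'=λy, z=hλ:
  k1=λy_n ⇒ h·k1=z·y_n;  k2=λ(1+1/4z)y_n ⇒ h·k2=z(1+1/4z)y_n
  y_{n+1}/y_n = 1 + 2/5z + 3/5z(1+1/4z) = 1 + z + 3/20z²
  Hence R(z) = 1 + z + 3/20z².

Boundary: |R(x)|=1, x<0.
x=-1.01: |R|=0.1430
R=1: x+3/20x²=0 ⇒ x=−20/3=-6.6667; min R=1−1/(4·3/20)=-0.6667>−1
Confirm numerically:
  x=-6.233: |R|=0.59454 <1
  x=-5.165: |R|=0.16342 <1
  x=-3.437: |R|=0.66505 <1
  x=-7.163: |R|=1.53329 >1
  x=-7.158: |R|=1.52754 >1
  x=-6.991: |R|=1.34011 >1
So |R|<1 on (-6.6667, 0).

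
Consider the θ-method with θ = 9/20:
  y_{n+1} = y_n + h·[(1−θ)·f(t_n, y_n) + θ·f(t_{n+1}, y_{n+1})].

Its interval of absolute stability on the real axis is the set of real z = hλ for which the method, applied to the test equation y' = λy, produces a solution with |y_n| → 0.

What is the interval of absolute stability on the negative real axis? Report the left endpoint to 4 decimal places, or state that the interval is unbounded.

z∈(-20.0000,0).

On y'=λy, z=hλ:
  y_{n+1} = y_n + z·[11/20·y_n + 9/20·y_{n+1}] ⇒ (1 − 9/20z)y_{n+1} = (1 + 11/20z)y_n
  Hence R(z) = (1 + 11/20z)/(1 − 9/20z).

Need |R(x)|<1, x<0.
x=-1.1: |R|=0.2642
R=−1: 1+11/20x = −1+9/20x ⇒ -1/10x=2 ⇒ x=2/(-1/10)=-20.0000
Confirm numerically:
  x=-17.483: |R|=0.97161 <1
  x=-16.503: |R|=0.95850 <1
  x=-14.935: |R|=0.93440 <1
  x=-11.044: |R|=0.84998 <1
  x=-20.551: |R|=1.00538 >1
  x=-20.429: |R|=1.00421 >1
  x=-20.106: |R|=1.00105 >1
So |R|<1 on (-20.0000, 0).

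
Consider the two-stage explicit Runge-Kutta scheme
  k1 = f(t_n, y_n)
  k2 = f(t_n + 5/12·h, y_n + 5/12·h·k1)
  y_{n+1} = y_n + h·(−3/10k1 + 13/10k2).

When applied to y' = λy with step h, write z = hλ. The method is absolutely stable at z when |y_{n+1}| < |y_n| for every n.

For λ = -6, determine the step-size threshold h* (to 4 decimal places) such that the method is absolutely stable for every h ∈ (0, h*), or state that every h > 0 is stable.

(-1.8462,0); λ=-6 ⇒ h* = (24/13)/6 = 0.3077.

Test eqn y'=λy, z=hλ:
  k1=λy_n ⇒ h·k1=z·y_n;  k2=λ(1+5/12z)y_n ⇒ h·k2=z(1+5/12z)y_n
  y_{n+1}/y_n = 1 − 3/10z + 13/10z(1+5/12z) = 1 + z + 13/24z²
  R(z) = 1 + z + 13/24z².

Solve |R(x)|<1 on ℝ⁻.
x=-0.57: |R|=0.6060
R=1: x+13/24x²=0 ⇒ x=−24/13=-1.8462; min R=1−1/(4·13/24)=0.5385>−1
Confirm numerically:
  x=-1.453: |R|=0.69057 <1
  x=-1.436: |R|=0.68097 <1
  x=-1.327: |R|=0.62684 <1
  x=-0.850: |R|=0.54135 <1
  x=-2.293: |R|=1.55500 >1
  x=-2.219: |R|=1.44815 >1
  x=-2.019: |R|=1.18903 >1
So |R|<1 on (-1.8462, 0).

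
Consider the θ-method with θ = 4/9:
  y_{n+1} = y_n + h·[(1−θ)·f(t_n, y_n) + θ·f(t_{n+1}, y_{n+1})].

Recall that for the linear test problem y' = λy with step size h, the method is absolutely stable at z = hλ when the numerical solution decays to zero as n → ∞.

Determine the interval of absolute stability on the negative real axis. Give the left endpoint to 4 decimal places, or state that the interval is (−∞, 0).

With y'=λy (z=hλ):
  y_{n+1} = y_n + z·[5/9·y_n + 4/9·y_{n+1}] ⇒ (1 − 4/9z)y_{n+1} = (1 + 5/9z)y_n
  R(z) = (1 + 5/9z)/(1 − 4/9z).

Boundary: |R(x)|=1, x<0.
x=-1.15: |R|=0.2390
R=−1: 1+5/9x = −1+4/9x ⇒ -1/9x=2 ⇒ x=2/(-1/9)=-18.0000
Confirm numerically:
  x=-17.742: |R|=0.99677 <1
  x=-10.736: |R|=0.86016 <1
  x=-7.327: |R|=0.72139 <1
  x=-18.465: |R|=1.00561 >1
  x=-18.348: |R|=1.00422 >1
  x=-18.308: |R|=1.00375 >1
Stable set (-18.0000, 0).

z∈(-18.0000,0).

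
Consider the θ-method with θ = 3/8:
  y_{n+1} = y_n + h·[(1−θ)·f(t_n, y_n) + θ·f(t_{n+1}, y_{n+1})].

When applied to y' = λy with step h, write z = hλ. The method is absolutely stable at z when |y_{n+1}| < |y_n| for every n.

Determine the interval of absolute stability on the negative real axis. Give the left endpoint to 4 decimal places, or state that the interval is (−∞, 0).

Test eqn y'=λy, z=hλ:
  y_{n+1} = y_n + z·[5/8·y_n + 3/8·y_{n+1}] ⇒ (1 − 3/8z)y_{n+1} = (1 + 5/8z)y_n
  Hence R(z) = (1 + 5/8z)/(1 − 3/8z).

Need |R(x)|<1, x<0.
x=-0.83: |R|=0.3670
R=−1: 1+5/8x = −1+3/8x ⇒ -1/4x=2 ⇒ x=2/(-1/4)=-8.0000
Confirm numerically:
  x=-6.779: |R|=0.91382 <1
  x=-5.628: |R|=0.80936 <1
  x=-3.273: |R|=0.46944 <1
  x=-8.350: |R|=1.02118 >1
  x=-8.151: |R|=1.00931 >1
So |R|<1 on (-8.0000, 0).

z∈(-8.0000,0).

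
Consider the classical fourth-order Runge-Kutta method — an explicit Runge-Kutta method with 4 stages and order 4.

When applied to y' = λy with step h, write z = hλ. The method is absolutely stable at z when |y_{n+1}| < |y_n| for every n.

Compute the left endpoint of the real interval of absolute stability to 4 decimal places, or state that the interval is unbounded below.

left endpoint -2.7853.

With y'=λy (z=hλ):
  order 4, 4-stage ⇒ R(z)=1+z+z^2/2+z^3/6+z^4/24
  (e.g. R(-1.12)=0.33861, |R|=0.33861)

Need |R(x)|<1, x<0.
x=-1.12: |R|=0.3386
|R(-1.23)|=0.3117 |R(-1.17)|=0.3256 |R(-0.65)|=0.5229
Bisect:
  x_lo=-3.3113 |R|=2.1293  x_hi=-0.2924 |R|=0.7465
  mid=-1.80186 |R|=0.28568 →hi
  mid=-2.55660 |R|=0.70650 →hi
  mid=-2.93397 |R|=1.24829 →lo
  mid=-2.74528 |R|=0.94133 →hi
  mid=-2.83963 |R|=1.08505 →lo
  mid=-2.79245 |R|=1.01085 →lo
  mid=-2.76887 |R|=0.97552 →hi
  mid=-2.78066 |R|=0.99304 →hi
  mid=-2.78656 |R|=1.00191 →lo
  ...
  [-2.78545,-2.78527] ⇒ x*=-2.7853
Stable set (-2.7853, 0).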